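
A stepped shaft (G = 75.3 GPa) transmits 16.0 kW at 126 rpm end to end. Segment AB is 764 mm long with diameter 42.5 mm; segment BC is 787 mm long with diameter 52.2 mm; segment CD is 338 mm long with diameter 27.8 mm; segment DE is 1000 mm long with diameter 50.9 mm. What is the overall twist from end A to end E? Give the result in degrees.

9.92°

ω = 2π·126/60 = 13.19 rad/s, so T = P/ω = 16.0×10³ / 13.19 = 1213 N·m.
J_AB = π(0.0425)⁴/32 = 3.20×10^-7 m⁴; J_BC = π(0.0522)⁴/32 = 7.29×10^-7 m⁴; J_CD = π(0.0278)⁴/32 = 5.86×10^-8 m⁴; J_DE = π(0.0509)⁴/32 = 6.59×10^-7 m⁴.
θ = (T/G)·Σ L_i/J_i = (1213/75.3×10⁹)·(0.764/3.20×10^-7 + 0.787/7.29×10^-7 + 0.338/5.86×10^-8 + 1.00/6.59×10^-7) = 0.1731 rad.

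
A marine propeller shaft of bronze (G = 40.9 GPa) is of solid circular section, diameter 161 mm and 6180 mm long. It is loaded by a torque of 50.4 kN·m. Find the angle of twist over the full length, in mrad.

115 mrad

J = πd⁴/32 = π(0.161)⁴/32 = 6.596×10^-5 m⁴.
θ = T·L/(G·J) = 50400 × 6.18 / (40.9×10⁹ × 6.596×10^-5) = 0.1154 rad.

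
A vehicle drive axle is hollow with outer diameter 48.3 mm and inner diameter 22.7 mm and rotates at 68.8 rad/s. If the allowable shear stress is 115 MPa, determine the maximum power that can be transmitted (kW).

167 kW

J = π(d_o⁴ − d_i⁴)/32 = π(0.0483⁴ − 0.0227⁴)/32 = 5.082×10^-7 m⁴.
T_max = τ_allow·J/r = 1.15×10^8 × 5.082×10^-7 / 0.0241 = 2420 N·m.
ω = 68.8 rad/s, so P_max = T_max·ω = 1.665×10^5 W.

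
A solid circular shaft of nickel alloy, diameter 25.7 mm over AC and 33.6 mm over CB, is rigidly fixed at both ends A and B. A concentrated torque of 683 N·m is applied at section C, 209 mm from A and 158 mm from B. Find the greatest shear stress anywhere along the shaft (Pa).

Compatibility: T_A·a/J_AC = T_B·b/J_CB with T_A + T_B = T₀.
J_AC = 4.28×10^-8 m⁴, J_CB = 1.25×10^-7 m⁴, so T_A = T₀·(J_AC/a)/((J_AC/a)+(J_CB/b)) = 140.4 N·m, T_B = 542.6 N·m.
τ in each portion: τ_AC = 4.21×10^7 Pa, τ_CB = 7.29×10^7 Pa; maximum is in CB.
τ_max = T_CB·r/J = 542.6·0.0168/1.25×10^-7 = 7.285×10^7 Pa.

7.29e7 Pa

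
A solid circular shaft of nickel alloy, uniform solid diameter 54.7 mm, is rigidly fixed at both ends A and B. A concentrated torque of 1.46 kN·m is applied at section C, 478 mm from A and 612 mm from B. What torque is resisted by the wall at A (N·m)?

820 N·m

With uniform GJ and both ends fixed, compatibility θ_AC = θ_CB gives T_A·a = T_B·b, together with T_A + T_B = T₀.
T_A = T₀·b/(a+b) = 1460·612/1090 = 819.7 N·m; T_B = 640.3 N·m.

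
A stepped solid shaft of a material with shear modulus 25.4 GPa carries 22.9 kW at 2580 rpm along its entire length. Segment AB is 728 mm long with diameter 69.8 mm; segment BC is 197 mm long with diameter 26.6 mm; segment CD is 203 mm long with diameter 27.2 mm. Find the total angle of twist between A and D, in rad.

0.0270 rad

ω = 2π·2580/60 = 270.2 rad/s, so T = P/ω = 22.9×10³ / 270.2 = 84.76 N·m.
J_AB = π(0.0698)⁴/32 = 2.33×10^-6 m⁴; J_BC = π(0.0266)⁴/32 = 4.92×10^-8 m⁴; J_CD = π(0.0272)⁴/32 = 5.37×10^-8 m⁴.
θ = (T/G)·Σ L_i/J_i = (84.76/25.4×10⁹)·(0.728/2.33×10^-6 + 0.197/4.92×10^-8 + 0.203/5.37×10^-8) = 0.02702 rad.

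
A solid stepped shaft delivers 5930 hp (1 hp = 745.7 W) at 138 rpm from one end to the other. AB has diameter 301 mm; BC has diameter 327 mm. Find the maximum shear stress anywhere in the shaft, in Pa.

5.71e7 Pa

ω = 2π·138/60 = 14.45 rad/s, so T = P/ω = 5930×745.7 / 14.45 = 306000 N·m.
Under the same torque, τ_max = 16T/(πd³) is largest where d is smallest — segment AB (d = 301 mm).
τ_max = 16·306000/(π·(0.301)³) = 5.715×10^7 Pa.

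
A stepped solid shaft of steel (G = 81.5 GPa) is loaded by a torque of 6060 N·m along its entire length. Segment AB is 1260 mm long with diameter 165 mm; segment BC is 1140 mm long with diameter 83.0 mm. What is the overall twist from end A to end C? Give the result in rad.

J_AB = π(0.165)⁴/32 = 7.28×10^-5 m⁴; J_BC = π(0.0830)⁴/32 = 4.66×10^-6 m⁴.
θ = (T/G)·Σ L_i/J_i = (6060/81.5×10⁹)·(1.26/7.28×10^-5 + 1.14/4.66×10^-6) = 0.01948 rad.

0.0195 rad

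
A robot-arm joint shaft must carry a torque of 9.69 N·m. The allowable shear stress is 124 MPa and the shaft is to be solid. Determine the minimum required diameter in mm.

7.36 mm

For a solid shaft τ_max = 16T/(πd³), so d = (16T/(π τ_allow))^(1/3) = (16·9.690/(π·1.24×10^8))^(1/3) = 0.007356 m.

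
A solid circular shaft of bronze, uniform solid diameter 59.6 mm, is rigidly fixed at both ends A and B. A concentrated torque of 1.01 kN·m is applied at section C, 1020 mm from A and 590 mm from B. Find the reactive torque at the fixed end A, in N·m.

With uniform GJ and both ends fixed, compatibility θ_AC = θ_CB gives T_A·a = T_B·b, together with T_A + T_B = T₀.
T_A = T₀·b/(a+b) = 1010·590/1610 = 370.1 N·m; T_B = 639.9 N·m.

370 N·m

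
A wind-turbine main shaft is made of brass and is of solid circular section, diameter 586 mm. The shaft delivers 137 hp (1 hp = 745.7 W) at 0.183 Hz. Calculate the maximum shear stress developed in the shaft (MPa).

2.25 MPa

ω = 2π·0.183 = 1.150 rad/s, so T = P/ω = 137×745.7 / 1.150 = 88850 N·m.
J = πd⁴/32 = π(0.586)⁴/32 = 0.01158 m⁴.
τ_max = T·r/J = 88850 × 0.293 / 0.01158 = 2.249×10^6 Pa.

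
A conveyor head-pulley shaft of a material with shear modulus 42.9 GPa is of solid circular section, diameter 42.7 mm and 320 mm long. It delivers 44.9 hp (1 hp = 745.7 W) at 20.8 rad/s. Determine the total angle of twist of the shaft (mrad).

ω = 20.8 rad/s, so T = P/ω = 44.9×745.7 / 20.80 = 1610 N·m.
J = πd⁴/32 = π(0.0427)⁴/32 = 3.264×10^-7 m⁴.
θ = T·L/(G·J) = 1610 × 0.320 / (42.9×10⁹ × 3.264×10^-7) = 0.03679 rad.

36.8 mrad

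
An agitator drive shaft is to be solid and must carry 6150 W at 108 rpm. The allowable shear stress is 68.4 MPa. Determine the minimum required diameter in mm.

34.3 mm

ω = 2π·108/60 = 11.31 rad/s, so T = P/ω = 6150 / 11.31 = 543.8 N·m.
For a solid shaft τ_max = 16T/(πd³), so d = (16T/(π τ_allow))^(1/3) = (16·543.8/(π·6.84×10^7))^(1/3) = 0.03434 m.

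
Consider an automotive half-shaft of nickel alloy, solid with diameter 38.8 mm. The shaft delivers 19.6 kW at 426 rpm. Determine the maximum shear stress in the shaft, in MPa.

ω = 2π·426/60 = 44.61 rad/s, so T = P/ω = 19.6×10³ / 44.61 = 439.4 N·m.
J = πd⁴/32 = π(0.0388)⁴/32 = 2.225×10^-7 m⁴.
τ_max = T·r/J = 439.4 × 0.0194 / 2.225×10^-7 = 3.831×10^7 Pa.

38.3 MPa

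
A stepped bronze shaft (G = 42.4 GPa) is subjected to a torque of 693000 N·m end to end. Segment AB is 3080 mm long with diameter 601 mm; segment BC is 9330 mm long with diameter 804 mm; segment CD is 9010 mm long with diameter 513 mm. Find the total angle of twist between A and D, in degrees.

J_AB = π(0.601)⁴/32 = 0.0128 m⁴; J_BC = π(0.804)⁴/32 = 0.0410 m⁴; J_CD = π(0.513)⁴/32 = 6.80×10^-3 m⁴.
θ = (T/G)·Σ L_i/J_i = (693000/42.4×10⁹)·(3.08/0.0128 + 9.33/0.0410 + 9.01/6.80×10^-3) = 0.02931 rad.

1.68°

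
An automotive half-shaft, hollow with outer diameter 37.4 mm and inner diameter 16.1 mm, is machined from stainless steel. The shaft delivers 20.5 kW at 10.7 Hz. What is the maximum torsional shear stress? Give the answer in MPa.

ω = 2π·10.7 = 67.23 rad/s, so T = P/ω = 20.5×10³ / 67.23 = 304.9 N·m.
J = π(d_o⁴ − d_i⁴)/32 = π(0.0374⁴ − 0.0161⁴)/32 = 1.855×10^-7 m⁴.
τ_max = T·r/J = 304.9 × 0.0187 / 1.855×10^-7 = 3.074×10^7 Pa.

30.7 MPa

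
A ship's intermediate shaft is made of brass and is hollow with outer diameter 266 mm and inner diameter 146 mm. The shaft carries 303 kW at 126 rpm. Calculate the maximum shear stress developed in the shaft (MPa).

6.83 MPa

ω = 2π·126/60 = 13.19 rad/s, so T = P/ω = 303×10³ / 13.19 = 22960 N·m.
J = π(d_o⁴ − d_i⁴)/32 = π(0.266⁴ − 0.146⁴)/32 = 4.469×10^-4 m⁴.
τ_max = T·r/J = 22960 × 0.133 / 4.469×10^-4 = 6.834×10^6 Pa.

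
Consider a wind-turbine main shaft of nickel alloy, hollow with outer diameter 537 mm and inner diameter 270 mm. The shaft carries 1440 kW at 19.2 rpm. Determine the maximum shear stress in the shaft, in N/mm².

ω = 2π·19.2/60 = 2.011 rad/s, so T = P/ω = 1440×10³ / 2.011 = 716200 N·m.
J = π(d_o⁴ − d_i⁴)/32 = π(0.537⁴ − 0.270⁴)/32 = 7.642×10^-3 m⁴.
τ_max = T·r/J = 716200 × 0.269 / 7.642×10^-3 = 2.516×10^7 Pa.

25.2 N/mm²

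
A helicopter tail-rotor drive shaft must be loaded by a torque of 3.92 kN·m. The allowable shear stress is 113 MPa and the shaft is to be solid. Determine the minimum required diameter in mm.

56.1 mm

For a solid shaft τ_max = 16T/(πd³), so d = (16T/(π τ_allow))^(1/3) = (16·3920/(π·1.13×10^8))^(1/3) = 0.05611 m.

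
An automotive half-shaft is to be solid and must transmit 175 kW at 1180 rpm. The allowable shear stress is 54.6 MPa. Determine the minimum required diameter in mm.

50.9 mm

ω = 2π·1180/60 = 123.6 rad/s, so T = P/ω = 175×10³ / 123.6 = 1416 N·m.
For a solid shaft τ_max = 16T/(πd³), so d = (16T/(π τ_allow))^(1/3) = (16·1416/(π·5.46×10^7))^(1/3) = 0.05093 m.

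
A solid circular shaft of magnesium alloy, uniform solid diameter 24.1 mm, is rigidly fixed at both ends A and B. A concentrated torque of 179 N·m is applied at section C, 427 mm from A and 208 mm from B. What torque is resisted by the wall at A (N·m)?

With uniform GJ and both ends fixed, compatibility θ_AC = θ_CB gives T_A·a = T_B·b, together with T_A + T_B = T₀.
T_A = T₀·b/(a+b) = 179.0·208/635.0 = 58.63 N·m; T_B = 120.4 N·m.

58.6 N·m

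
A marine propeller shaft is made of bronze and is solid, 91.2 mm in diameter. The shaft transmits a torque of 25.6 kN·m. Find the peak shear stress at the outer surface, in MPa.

172 MPa

J = πd⁴/32 = π(0.0912)⁴/32 = 6.792×10^-6 m⁴.
τ_max = T·r/J = 25600 × 0.0456 / 6.792×10^-6 = 1.719×10^8 Pa.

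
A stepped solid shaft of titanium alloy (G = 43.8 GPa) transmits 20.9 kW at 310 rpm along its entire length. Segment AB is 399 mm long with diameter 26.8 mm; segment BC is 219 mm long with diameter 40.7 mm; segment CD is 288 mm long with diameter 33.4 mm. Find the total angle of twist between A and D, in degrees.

9.30°

ω = 2π·310/60 = 32.46 rad/s, so T = P/ω = 20.9×10³ / 32.46 = 643.8 N·m.
J_AB = π(0.0268)⁴/32 = 5.06×10^-8 m⁴; J_BC = π(0.0407)⁴/32 = 2.69×10^-7 m⁴; J_CD = π(0.0334)⁴/32 = 1.22×10^-7 m⁴.
θ = (T/G)·Σ L_i/J_i = (643.8/43.8×10⁹)·(0.399/5.06×10^-8 + 0.219/2.69×10^-7 + 0.288/1.22×10^-7) = 0.1624 rad.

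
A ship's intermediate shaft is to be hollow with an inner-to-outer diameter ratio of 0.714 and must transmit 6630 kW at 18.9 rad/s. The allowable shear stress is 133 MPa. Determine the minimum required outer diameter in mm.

ω = 18.9 rad/s, so T = P/ω = 6630×10³ / 18.90 = 350800 N·m.
For a hollow shaft with d_i/d_o = 0.714: τ_max = 16T/(π d_o³ (1−k⁴)), so d_o = [16T/(π τ_allow (1−k⁴))]^(1/3) = [16·350800/(π·1.33×10^8·0.7401)]^(1/3) = 0.2628 m.

263 mm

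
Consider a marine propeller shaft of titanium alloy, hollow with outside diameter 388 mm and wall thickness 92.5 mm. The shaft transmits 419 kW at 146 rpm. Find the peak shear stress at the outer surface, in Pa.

2.58e6 Pa

ω = 2π·146/60 = 15.29 rad/s, so T = P/ω = 419×10³ / 15.29 = 27410 N·m.
J = π(d_o⁴ − d_i⁴)/32 = π(0.388⁴ − 0.203⁴)/32 = 2.058×10^-3 m⁴.
τ_max = T·r/J = 27410 × 0.194 / 2.058×10^-3 = 2.583×10^6 Pa.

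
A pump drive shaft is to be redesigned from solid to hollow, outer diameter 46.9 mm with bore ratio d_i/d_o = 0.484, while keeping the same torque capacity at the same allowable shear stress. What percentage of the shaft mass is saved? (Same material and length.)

Equal τ_max and T ⇒ the solid shaft needs d_s³ = d_o³(1−k⁴), so d_s = 46.9·(1−0.484⁴)^(1/3) = 46.03 mm.
Area ratio A_h/A_s = d_o²(1−k²)/d_s² = (1−k²)/(1−k⁴)^(2/3) = 0.7951.
Mass saving = 1 − 0.7951 = 20.5 %.

20.5 %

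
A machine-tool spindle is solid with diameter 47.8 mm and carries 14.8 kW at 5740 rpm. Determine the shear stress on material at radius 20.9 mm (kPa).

1000 kPa

ω = 2π·5740/60 = 601.1 rad/s, so T = P/ω = 14.8×10³ / 601.1 = 24.62 N·m.
J = πd⁴/32 = π(0.0478)⁴/32 = 5.125×10^-7 m⁴.
Shear stress varies linearly with radius: τ = T·r/J = 24.62 × 0.0209 / 5.125×10^-7 = 1.004×10^6 Pa.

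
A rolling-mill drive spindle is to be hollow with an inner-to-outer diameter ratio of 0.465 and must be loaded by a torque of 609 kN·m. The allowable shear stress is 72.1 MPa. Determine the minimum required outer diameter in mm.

356 mm

For a hollow shaft with d_i/d_o = 0.465: τ_max = 16T/(π d_o³ (1−k⁴)), so d_o = [16T/(π τ_allow (1−k⁴))]^(1/3) = [16·609000/(π·7.21×10^7·0.9532)]^(1/3) = 0.3560 m.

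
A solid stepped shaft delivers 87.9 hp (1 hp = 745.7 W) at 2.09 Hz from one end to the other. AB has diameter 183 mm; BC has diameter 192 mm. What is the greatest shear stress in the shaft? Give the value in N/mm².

4.15 N/mm²

ω = 2π·2.09 = 13.13 rad/s, so T = P/ω = 87.9×745.7 / 13.13 = 4991 N·m.
Under the same torque, τ_max = 16T/(πd³) is largest where d is smallest — segment AB (d = 183 mm).
τ_max = 16·4991/(π·(0.183)³) = 4.148×10^6 Pa.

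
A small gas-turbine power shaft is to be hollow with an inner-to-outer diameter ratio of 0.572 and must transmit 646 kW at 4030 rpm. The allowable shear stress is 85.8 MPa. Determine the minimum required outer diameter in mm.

46.7 mm

ω = 2π·4030/60 = 422.0 rad/s, so T = P/ω = 646×10³ / 422.0 = 1531 N·m.
For a hollow shaft with d_i/d_o = 0.572: τ_max = 16T/(π d_o³ (1−k⁴)), so d_o = [16T/(π τ_allow (1−k⁴))]^(1/3) = [16·1531/(π·8.58×10^7·0.8930)]^(1/3) = 0.04669 m.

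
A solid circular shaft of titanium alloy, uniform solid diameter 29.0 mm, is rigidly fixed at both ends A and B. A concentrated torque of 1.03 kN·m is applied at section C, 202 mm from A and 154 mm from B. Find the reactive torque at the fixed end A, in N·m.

446 N·m

With uniform GJ and both ends fixed, compatibility θ_AC = θ_CB gives T_A·a = T_B·b, together with T_A + T_B = T₀.
T_A = T₀·b/(a+b) = 1030·154/356.0 = 445.6 N·m; T_B = 584.4 N·m.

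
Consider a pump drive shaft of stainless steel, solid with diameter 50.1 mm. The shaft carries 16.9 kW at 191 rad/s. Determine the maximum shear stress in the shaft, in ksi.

ω = 191 rad/s, so T = P/ω = 16.9×10³ / 191.0 = 88.48 N·m.
J = πd⁴/32 = π(0.0501)⁴/32 = 6.185×10^-7 m⁴.
τ_max = T·r/J = 88.48 × 0.0250 / 6.185×10^-7 = 3.584×10^6 Pa.

0.520 ksi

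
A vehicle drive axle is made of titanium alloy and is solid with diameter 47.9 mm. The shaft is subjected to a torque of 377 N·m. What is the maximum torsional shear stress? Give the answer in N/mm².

17.5 N/mm²

J = πd⁴/32 = π(0.0479)⁴/32 = 5.168×10^-7 m⁴.
τ_max = T·r/J = 377.0 × 0.0239 / 5.168×10^-7 = 1.747×10^7 Pa.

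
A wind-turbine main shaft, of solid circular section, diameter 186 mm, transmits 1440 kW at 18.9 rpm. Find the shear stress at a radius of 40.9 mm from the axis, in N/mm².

ω = 2π·18.9/60 = 1.979 rad/s, so T = P/ω = 1440×10³ / 1.979 = 727600 N·m.
J = πd⁴/32 = π(0.186)⁴/32 = 1.175×10^-4 m⁴.
Shear stress varies linearly with radius: τ = T·r/J = 727600 × 0.0409 / 1.175×10^-4 = 2.532×10^8 Pa.

253 N/mm²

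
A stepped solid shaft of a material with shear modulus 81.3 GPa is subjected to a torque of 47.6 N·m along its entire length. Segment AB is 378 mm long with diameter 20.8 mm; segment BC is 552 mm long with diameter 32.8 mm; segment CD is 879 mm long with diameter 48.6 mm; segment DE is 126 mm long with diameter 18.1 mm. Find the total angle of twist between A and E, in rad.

J_AB = π(0.0208)⁴/32 = 1.84×10^-8 m⁴; J_BC = π(0.0328)⁴/32 = 1.14×10^-7 m⁴; J_CD = π(0.0486)⁴/32 = 5.48×10^-7 m⁴; J_DE = π(0.0181)⁴/32 = 1.05×10^-8 m⁴.
θ = (T/G)·Σ L_i/J_i = (47.60/81.3×10⁹)·(0.378/1.84×10^-8 + 0.552/1.14×10^-7 + 0.879/5.48×10^-7 + 0.126/1.05×10^-8) = 0.02283 rad.

0.0228 rad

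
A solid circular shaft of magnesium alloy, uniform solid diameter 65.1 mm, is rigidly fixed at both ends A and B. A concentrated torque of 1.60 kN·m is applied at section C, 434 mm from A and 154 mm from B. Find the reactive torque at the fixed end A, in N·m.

419 N·m

With uniform GJ and both ends fixed, compatibility θ_AC = θ_CB gives T_A·a = T_B·b, together with T_A + T_B = T₀.
T_A = T₀·b/(a+b) = 1600·154/588.0 = 419.0 N·m; T_B = 1181 N·m.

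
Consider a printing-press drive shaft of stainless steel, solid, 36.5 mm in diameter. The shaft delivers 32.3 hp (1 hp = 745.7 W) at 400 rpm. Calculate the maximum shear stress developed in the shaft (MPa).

60.2 MPa

ω = 2π·400/60 = 41.89 rad/s, so T = P/ω = 32.3×745.7 / 41.89 = 575.0 N·m.
J = πd⁴/32 = π(0.0365)⁴/32 = 1.742×10^-7 m⁴.
τ_max = T·r/J = 575.0 × 0.0182 / 1.742×10^-7 = 6.022×10^7 Pa.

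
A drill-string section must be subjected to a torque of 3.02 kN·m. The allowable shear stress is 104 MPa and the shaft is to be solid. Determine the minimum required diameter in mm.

For a solid shaft τ_max = 16T/(πd³), so d = (16T/(π τ_allow))^(1/3) = (16·3020/(π·1.04×10^8))^(1/3) = 0.05288 m.

52.9 mm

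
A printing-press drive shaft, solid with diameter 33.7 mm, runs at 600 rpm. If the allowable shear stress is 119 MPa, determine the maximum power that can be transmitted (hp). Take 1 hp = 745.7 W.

J = πd⁴/32 = π(0.0337)⁴/32 = 1.266×10^-7 m⁴.
T_max = τ_allow·J/r = 1.19×10^8 × 1.266×10^-7 / 0.0169 = 894.3 N·m.
ω = 2π·600/60 = 62.83 rad/s, so P_max = T_max·ω = 5.619×10^4 W.

75.3 hp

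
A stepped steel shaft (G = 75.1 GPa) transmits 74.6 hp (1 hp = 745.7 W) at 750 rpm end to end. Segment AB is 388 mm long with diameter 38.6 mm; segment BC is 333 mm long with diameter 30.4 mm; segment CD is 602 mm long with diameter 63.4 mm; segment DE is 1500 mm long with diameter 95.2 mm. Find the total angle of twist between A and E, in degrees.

3.41°

ω = 2π·750/60 = 78.54 rad/s, so T = P/ω = 74.6×745.7 / 78.54 = 708.3 N·m.
J_AB = π(0.0386)⁴/32 = 2.18×10^-7 m⁴; J_BC = π(0.0304)⁴/32 = 8.38×10^-8 m⁴; J_CD = π(0.0634)⁴/32 = 1.59×10^-6 m⁴; J_DE = π(0.0952)⁴/32 = 8.06×10^-6 m⁴.
θ = (T/G)·Σ L_i/J_i = (708.3/75.1×10⁹)·(0.388/2.18×10^-7 + 0.333/8.38×10^-8 + 0.602/1.59×10^-6 + 1.50/8.06×10^-6) = 0.05958 rad.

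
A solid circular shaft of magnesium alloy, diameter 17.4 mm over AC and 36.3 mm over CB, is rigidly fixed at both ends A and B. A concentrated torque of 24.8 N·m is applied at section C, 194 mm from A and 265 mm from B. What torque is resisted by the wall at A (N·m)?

1.67 N·m

Compatibility: T_A·a/J_AC = T_B·b/J_CB with T_A + T_B = T₀.
J_AC = 9.00×10^-9 m⁴, J_CB = 1.70×10^-7 m⁴, so T_A = T₀·(J_AC/a)/((J_AC/a)+(J_CB/b)) = 1.668 N·m, T_B = 23.13 N·m.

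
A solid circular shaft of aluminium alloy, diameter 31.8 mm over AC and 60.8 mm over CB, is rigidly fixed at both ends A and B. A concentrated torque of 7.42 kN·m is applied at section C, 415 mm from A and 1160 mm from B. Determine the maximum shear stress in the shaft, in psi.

29500 psi

Compatibility: T_A·a/J_AC = T_B·b/J_CB with T_A + T_B = T₀.
J_AC = 1.00×10^-7 m⁴, J_CB = 1.34×10^-6 m⁴, so T_A = T₀·(J_AC/a)/((J_AC/a)+(J_CB/b)) = 1284 N·m, T_B = 6136 N·m.
τ in each portion: τ_AC = 2.03×10^8 Pa, τ_CB = 1.39×10^8 Pa; maximum is in AC.
τ_max = T_AC·r/J = 1284·0.0159/1.00×10^-7 = 2.033×10^8 Pa.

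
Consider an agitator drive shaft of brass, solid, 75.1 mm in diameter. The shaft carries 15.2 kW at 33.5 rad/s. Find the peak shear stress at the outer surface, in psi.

791 psi

ω = 33.5 rad/s, so T = P/ω = 15.2×10³ / 33.50 = 453.7 N·m.
J = πd⁴/32 = π(0.0751)⁴/32 = 3.123×10^-6 m⁴.
τ_max = T·r/J = 453.7 × 0.0376 / 3.123×10^-6 = 5.456×10^6 Pa.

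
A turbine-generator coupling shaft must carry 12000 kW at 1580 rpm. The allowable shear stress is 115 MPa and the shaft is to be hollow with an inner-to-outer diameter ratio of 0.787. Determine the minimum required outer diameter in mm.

ω = 2π·1580/60 = 165.5 rad/s, so T = P/ω = 12000×10³ / 165.5 = 72530 N·m.
For a hollow shaft with d_i/d_o = 0.787: τ_max = 16T/(π d_o³ (1−k⁴)), so d_o = [16T/(π τ_allow (1−k⁴))]^(1/3) = [16·72530/(π·1.15×10^8·0.6164)]^(1/3) = 0.1734 m.

173 mm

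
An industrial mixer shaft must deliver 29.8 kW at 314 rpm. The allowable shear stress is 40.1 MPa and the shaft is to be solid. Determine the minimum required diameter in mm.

ω = 2π·314/60 = 32.88 rad/s, so T = P/ω = 29.8×10³ / 32.88 = 906.3 N·m.
For a solid shaft τ_max = 16T/(πd³), so d = (16T/(π τ_allow))^(1/3) = (16·906.3/(π·4.01×10^7))^(1/3) = 0.04864 m.

48.6 mm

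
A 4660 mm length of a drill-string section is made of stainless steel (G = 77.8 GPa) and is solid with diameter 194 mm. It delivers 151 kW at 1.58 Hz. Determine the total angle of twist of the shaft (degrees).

ω = 2π·1.58 = 9.927 rad/s, so T = P/ω = 151×10³ / 9.927 = 15210 N·m.
J = πd⁴/32 = π(0.194)⁴/32 = 1.391×10^-4 m⁴.
θ = T·L/(G·J) = 15210 × 4.66 / (77.8×10⁹ × 1.391×10^-4) = 6.551×10^-3 rad.

0.375°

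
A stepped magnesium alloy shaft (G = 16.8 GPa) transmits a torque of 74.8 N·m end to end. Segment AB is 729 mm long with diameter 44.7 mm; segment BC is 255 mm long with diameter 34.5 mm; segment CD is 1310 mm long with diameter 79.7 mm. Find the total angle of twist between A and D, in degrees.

J_AB = π(0.0447)⁴/32 = 3.92×10^-7 m⁴; J_BC = π(0.0345)⁴/32 = 1.39×10^-7 m⁴; J_CD = π(0.0797)⁴/32 = 3.96×10^-6 m⁴.
θ = (T/G)·Σ L_i/J_i = (74.80/16.8×10⁹)·(0.729/3.92×10^-7 + 0.255/1.39×10^-7 + 1.31/3.96×10^-6) = 0.01792 rad.

1.03°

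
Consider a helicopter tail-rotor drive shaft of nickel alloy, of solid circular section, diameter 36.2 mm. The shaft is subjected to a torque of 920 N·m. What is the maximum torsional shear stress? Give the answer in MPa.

98.8 MPa

J = πd⁴/32 = π(0.0362)⁴/32 = 1.686×10^-7 m⁴.
τ_max = T·r/J = 920.0 × 0.0181 / 1.686×10^-7 = 9.877×10^7 Pa.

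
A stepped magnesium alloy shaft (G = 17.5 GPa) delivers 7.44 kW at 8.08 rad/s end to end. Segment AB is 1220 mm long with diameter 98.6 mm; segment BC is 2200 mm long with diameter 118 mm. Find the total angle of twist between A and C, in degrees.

ω = 8.08 rad/s, so T = P/ω = 7.44×10³ / 8.080 = 920.8 N·m.
J_AB = π(0.0986)⁴/32 = 9.28×10^-6 m⁴; J_BC = π(0.118)⁴/32 = 1.90×10^-5 m⁴.
θ = (T/G)·Σ L_i/J_i = (920.8/17.5×10⁹)·(1.22/9.28×10^-6 + 2.20/1.90×10^-5) = 0.01300 rad.

0.745°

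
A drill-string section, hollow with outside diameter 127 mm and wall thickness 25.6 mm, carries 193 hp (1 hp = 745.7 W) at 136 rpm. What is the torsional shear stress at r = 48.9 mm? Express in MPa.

ω = 2π·136/60 = 14.24 rad/s, so T = P/ω = 193×745.7 / 14.24 = 10110 N·m.
J = π(d_o⁴ − d_i⁴)/32 = π(0.127⁴ − 0.0758⁴)/32 = 2.230×10^-5 m⁴.
Shear stress varies linearly with radius: τ = T·r/J = 10110 × 0.0489 / 2.230×10^-5 = 2.216×10^7 Pa.

22.2 MPa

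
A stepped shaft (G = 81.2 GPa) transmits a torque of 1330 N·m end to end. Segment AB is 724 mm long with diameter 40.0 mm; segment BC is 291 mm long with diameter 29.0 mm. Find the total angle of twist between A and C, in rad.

0.116 rad

J_AB = π(0.0400)⁴/32 = 2.51×10^-7 m⁴; J_BC = π(0.0290)⁴/32 = 6.94×10^-8 m⁴.
θ = (T/G)·Σ L_i/J_i = (1330/81.2×10⁹)·(0.724/2.51×10^-7 + 0.291/6.94×10^-8) = 0.1158 rad.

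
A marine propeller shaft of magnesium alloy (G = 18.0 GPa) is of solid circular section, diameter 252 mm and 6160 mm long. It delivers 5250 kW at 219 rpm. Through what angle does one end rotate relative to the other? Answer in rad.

ω = 2π·219/60 = 22.93 rad/s, so T = P/ω = 5250×10³ / 22.93 = 228900 N·m.
J = πd⁴/32 = π(0.252)⁴/32 = 3.959×10^-4 m⁴.
θ = T·L/(G·J) = 228900 × 6.16 / (18.0×10⁹ × 3.959×10^-4) = 0.1979 rad.

0.198 rad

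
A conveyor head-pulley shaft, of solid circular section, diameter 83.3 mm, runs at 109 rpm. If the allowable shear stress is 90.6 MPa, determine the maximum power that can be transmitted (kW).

J = πd⁴/32 = π(0.0833)⁴/32 = 4.727×10^-6 m⁴.
T_max = τ_allow·J/r = 9.06×10^7 × 4.727×10^-6 / 0.0416 = 10280 N·m.
ω = 2π·109/60 = 11.41 rad/s, so P_max = T_max·ω = 1.174×10^5 W.

117 kW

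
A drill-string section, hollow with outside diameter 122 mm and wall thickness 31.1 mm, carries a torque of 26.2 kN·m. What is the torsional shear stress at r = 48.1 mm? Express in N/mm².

J = π(d_o⁴ − d_i⁴)/32 = π(0.122⁴ − 0.0598⁴)/32 = 2.049×10^-5 m⁴.
Shear stress varies linearly with radius: τ = T·r/J = 26200 × 0.0481 / 2.049×10^-5 = 6.149×10^7 Pa.

61.5 N/mm²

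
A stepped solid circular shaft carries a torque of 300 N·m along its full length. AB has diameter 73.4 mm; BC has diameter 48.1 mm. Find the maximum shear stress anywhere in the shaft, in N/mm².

Under the same torque, τ_max = 16T/(πd³) is largest where d is smallest — segment BC (d = 48.1 mm).
τ_max = 16·300.0/(π·(0.0481)³) = 1.373×10^7 Pa.

13.7 N/mm²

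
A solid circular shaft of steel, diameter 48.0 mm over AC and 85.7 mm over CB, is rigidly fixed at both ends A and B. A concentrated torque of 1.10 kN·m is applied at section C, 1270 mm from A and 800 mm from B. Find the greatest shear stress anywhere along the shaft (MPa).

Compatibility: T_A·a/J_AC = T_B·b/J_CB with T_A + T_B = T₀.
J_AC = 5.21×10^-7 m⁴, J_CB = 5.30×10^-6 m⁴, so T_A = T₀·(J_AC/a)/((J_AC/a)+(J_CB/b)) = 64.21 N·m, T_B = 1036 N·m.
τ in each portion: τ_AC = 2.96×10^6 Pa, τ_CB = 8.38×10^6 Pa; maximum is in CB.
τ_max = T_CB·r/J = 1036·0.0428/5.30×10^-6 = 8.381×10^6 Pa.

8.38 MPa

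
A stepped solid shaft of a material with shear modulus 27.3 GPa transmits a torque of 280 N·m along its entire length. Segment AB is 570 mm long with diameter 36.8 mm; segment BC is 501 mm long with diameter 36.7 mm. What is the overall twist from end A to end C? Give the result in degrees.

3.51°

J_AB = π(0.0368)⁴/32 = 1.80×10^-7 m⁴; J_BC = π(0.0367)⁴/32 = 1.78×10^-7 m⁴.
θ = (T/G)·Σ L_i/J_i = (280.0/27.3×10⁹)·(0.570/1.80×10^-7 + 0.501/1.78×10^-7) = 0.06132 rad.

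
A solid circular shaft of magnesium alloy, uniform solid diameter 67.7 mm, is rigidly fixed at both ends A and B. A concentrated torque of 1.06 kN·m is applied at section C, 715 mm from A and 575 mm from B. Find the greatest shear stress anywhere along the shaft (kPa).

With uniform GJ and both ends fixed, compatibility θ_AC = θ_CB gives T_A·a = T_B·b, together with T_A + T_B = T₀.
T_A = T₀·b/(a+b) = 1060·575/1290 = 472.5 N·m; T_B = 587.5 N·m.
τ in each portion: τ_AC = 7.76×10^6 Pa, τ_CB = 9.64×10^6 Pa; maximum is in CB.
τ_max = T_CB·r/J = 587.5·0.0338/2.06×10^-6 = 9.643×10^6 Pa.

9640 kPa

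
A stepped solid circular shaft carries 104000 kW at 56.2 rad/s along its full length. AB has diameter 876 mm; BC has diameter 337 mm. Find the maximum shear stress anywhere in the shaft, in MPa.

ω = 56.2 rad/s, so T = P/ω = 104000×10³ / 56.20 = 1.851e6 N·m.
Under the same torque, τ_max = 16T/(πd³) is largest where d is smallest — segment BC (d = 337 mm).
τ_max = 16·1.851e6/(π·(0.337)³) = 2.463×10^8 Pa.

246 MPa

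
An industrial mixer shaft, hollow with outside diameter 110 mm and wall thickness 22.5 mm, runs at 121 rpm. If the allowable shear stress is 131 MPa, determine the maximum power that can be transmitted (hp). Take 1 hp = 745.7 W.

J = π(d_o⁴ − d_i⁴)/32 = π(0.110⁴ − 0.0650⁴)/32 = 1.262×10^-5 m⁴.
T_max = τ_allow·J/r = 1.31×10^8 × 1.262×10^-5 / 0.0550 = 30060 N·m.
ω = 2π·121/60 = 12.67 rad/s, so P_max = T_max·ω = 3.809×10^5 W.

511 hp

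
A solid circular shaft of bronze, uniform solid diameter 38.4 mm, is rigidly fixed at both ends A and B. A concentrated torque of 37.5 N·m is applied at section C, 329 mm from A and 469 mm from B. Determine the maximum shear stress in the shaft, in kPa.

With uniform GJ and both ends fixed, compatibility θ_AC = θ_CB gives T_A·a = T_B·b, together with T_A + T_B = T₀.
T_A = T₀·b/(a+b) = 37.50·469/798.0 = 22.04 N·m; T_B = 15.46 N·m.
τ in each portion: τ_AC = 1.98×10^6 Pa, τ_CB = 1.39×10^6 Pa; maximum is in AC.
τ_max = T_AC·r/J = 22.04·0.0192/2.13×10^-7 = 1.982×10^6 Pa.

1980 kPa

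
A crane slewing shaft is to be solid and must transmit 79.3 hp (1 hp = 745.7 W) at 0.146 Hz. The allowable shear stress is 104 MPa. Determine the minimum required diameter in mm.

147 mm

ω = 2π·0.146 = 0.9173 rad/s, so T = P/ω = 79.3×745.7 / 0.9173 = 64460 N·m.
For a solid shaft τ_max = 16T/(πd³), so d = (16T/(π τ_allow))^(1/3) = (16·64460/(π·1.04×10^8))^(1/3) = 0.1467 m.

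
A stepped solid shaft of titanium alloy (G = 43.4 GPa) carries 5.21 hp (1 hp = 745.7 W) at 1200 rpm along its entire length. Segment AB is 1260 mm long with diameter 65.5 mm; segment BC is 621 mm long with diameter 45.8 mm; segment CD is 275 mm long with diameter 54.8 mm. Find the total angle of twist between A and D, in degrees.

ω = 2π·1200/60 = 125.7 rad/s, so T = P/ω = 5.21×745.7 / 125.7 = 30.92 N·m.
J_AB = π(0.0655)⁴/32 = 1.81×10^-6 m⁴; J_BC = π(0.0458)⁴/32 = 4.32×10^-7 m⁴; J_CD = π(0.0548)⁴/32 = 8.85×10^-7 m⁴.
θ = (T/G)·Σ L_i/J_i = (30.92/43.4×10⁹)·(1.26/1.81×10^-6 + 0.621/4.32×10^-7 + 0.275/8.85×10^-7) = 1.742×10^-3 rad.

0.0998°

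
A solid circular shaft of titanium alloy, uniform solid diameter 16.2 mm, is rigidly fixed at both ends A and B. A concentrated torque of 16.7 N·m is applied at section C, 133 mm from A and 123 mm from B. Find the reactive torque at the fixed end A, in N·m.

8.02 N·m

With uniform GJ and both ends fixed, compatibility θ_AC = θ_CB gives T_A·a = T_B·b, together with T_A + T_B = T₀.
T_A = T₀·b/(a+b) = 16.70·123/256.0 = 8.024 N·m; T_B = 8.676 N·m.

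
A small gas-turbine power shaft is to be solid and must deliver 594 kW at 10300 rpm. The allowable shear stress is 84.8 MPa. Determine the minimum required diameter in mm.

ω = 2π·10300/60 = 1079 rad/s, so T = P/ω = 594×10³ / 1079 = 550.7 N·m.
For a solid shaft τ_max = 16T/(πd³), so d = (16T/(π τ_allow))^(1/3) = (16·550.7/(π·8.48×10^7))^(1/3) = 0.03210 m.

32.1 mm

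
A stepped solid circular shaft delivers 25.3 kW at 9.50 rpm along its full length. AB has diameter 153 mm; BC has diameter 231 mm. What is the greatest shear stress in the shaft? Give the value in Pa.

ω = 2π·9.50/60 = 0.9948 rad/s, so T = P/ω = 25.3×10³ / 0.9948 = 25430 N·m.
Under the same torque, τ_max = 16T/(πd³) is largest where d is smallest — segment AB (d = 153 mm).
τ_max = 16·25430/(π·(0.153)³) = 3.616×10^7 Pa.

3.62e7 Pa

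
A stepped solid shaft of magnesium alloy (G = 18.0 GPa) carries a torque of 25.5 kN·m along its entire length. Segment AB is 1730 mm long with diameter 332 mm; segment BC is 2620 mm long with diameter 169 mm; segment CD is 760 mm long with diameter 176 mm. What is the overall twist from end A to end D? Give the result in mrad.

59.8 mrad

J_AB = π(0.332)⁴/32 = 1.19×10^-3 m⁴; J_BC = π(0.169)⁴/32 = 8.01×10^-5 m⁴; J_CD = π(0.176)⁴/32 = 9.42×10^-5 m⁴.
θ = (T/G)·Σ L_i/J_i = (25500/18.0×10⁹)·(1.73/1.19×10^-3 + 2.62/8.01×10^-5 + 0.760/9.42×10^-5) = 0.05983 rad.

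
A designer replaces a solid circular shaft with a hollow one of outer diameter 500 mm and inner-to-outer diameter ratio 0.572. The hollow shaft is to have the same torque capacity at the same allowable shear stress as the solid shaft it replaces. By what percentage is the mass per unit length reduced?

Equal τ_max and T ⇒ the solid shaft needs d_s³ = d_o³(1−k⁴), so d_s = 500·(1−0.572⁴)^(1/3) = 481.5 mm.
Area ratio A_h/A_s = d_o²(1−k²)/d_s² = (1−k²)/(1−k⁴)^(2/3) = 0.7256.
Mass saving = 1 − 0.7256 = 27.4 %.

27.4 %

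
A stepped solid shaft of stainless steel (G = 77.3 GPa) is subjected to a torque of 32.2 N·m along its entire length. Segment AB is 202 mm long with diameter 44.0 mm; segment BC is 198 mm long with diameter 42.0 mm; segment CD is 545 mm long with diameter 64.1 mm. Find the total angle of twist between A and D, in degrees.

0.0364°

J_AB = π(0.0440)⁴/32 = 3.68×10^-7 m⁴; J_BC = π(0.0420)⁴/32 = 3.05×10^-7 m⁴; J_CD = π(0.0641)⁴/32 = 1.66×10^-6 m⁴.
θ = (T/G)·Σ L_i/J_i = (32.20/77.3×10⁹)·(0.202/3.68×10^-7 + 0.198/3.05×10^-7 + 0.545/1.66×10^-6) = 6.356×10^-4 rad.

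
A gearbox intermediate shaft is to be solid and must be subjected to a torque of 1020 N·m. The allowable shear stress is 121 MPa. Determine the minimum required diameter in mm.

35.0 mm

For a solid shaft τ_max = 16T/(πd³), so d = (16T/(π τ_allow))^(1/3) = (16·1020/(π·1.21×10^8))^(1/3) = 0.03502 m.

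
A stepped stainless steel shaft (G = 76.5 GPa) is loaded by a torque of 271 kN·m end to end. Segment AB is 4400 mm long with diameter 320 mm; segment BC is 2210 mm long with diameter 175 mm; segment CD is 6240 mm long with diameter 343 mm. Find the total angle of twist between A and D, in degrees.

J_AB = π(0.320)⁴/32 = 1.03×10^-3 m⁴; J_BC = π(0.175)⁴/32 = 9.21×10^-5 m⁴; J_CD = π(0.343)⁴/32 = 1.36×10^-3 m⁴.
θ = (T/G)·Σ L_i/J_i = (271000/76.5×10⁹)·(4.40/1.03×10^-3 + 2.21/9.21×10^-5 + 6.24/1.36×10^-3) = 0.1164 rad.

6.67°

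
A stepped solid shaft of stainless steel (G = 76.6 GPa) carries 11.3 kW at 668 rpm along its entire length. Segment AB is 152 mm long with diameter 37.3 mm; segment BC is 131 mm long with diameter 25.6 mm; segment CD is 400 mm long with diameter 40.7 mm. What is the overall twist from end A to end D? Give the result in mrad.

ω = 2π·668/60 = 69.95 rad/s, so T = P/ω = 11.3×10³ / 69.95 = 161.5 N·m.
J_AB = π(0.0373)⁴/32 = 1.90×10^-7 m⁴; J_BC = π(0.0256)⁴/32 = 4.22×10^-8 m⁴; J_CD = π(0.0407)⁴/32 = 2.69×10^-7 m⁴.
θ = (T/G)·Σ L_i/J_i = (161.5/76.6×10⁹)·(0.152/1.90×10^-7 + 0.131/4.22×10^-8 + 0.400/2.69×10^-7) = 0.01137 rad.

11.4 mrad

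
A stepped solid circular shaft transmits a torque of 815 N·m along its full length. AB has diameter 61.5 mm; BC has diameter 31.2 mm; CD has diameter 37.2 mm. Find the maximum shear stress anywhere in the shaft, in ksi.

Under the same torque, τ_max = 16T/(πd³) is largest where d is smallest — segment BC (d = 31.2 mm).
τ_max = 16·815.0/(π·(0.0312)³) = 1.367×10^8 Pa.

19.8 ksi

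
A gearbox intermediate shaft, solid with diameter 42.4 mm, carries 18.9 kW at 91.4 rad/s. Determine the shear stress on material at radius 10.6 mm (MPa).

ω = 91.4 rad/s, so T = P/ω = 18.9×10³ / 91.40 = 206.8 N·m.
J = πd⁴/32 = π(0.0424)⁴/32 = 3.173×10^-7 m⁴.
Shear stress varies linearly with radius: τ = T·r/J = 206.8 × 0.0106 / 3.173×10^-7 = 6.908×10^6 Pa.

6.91 MPa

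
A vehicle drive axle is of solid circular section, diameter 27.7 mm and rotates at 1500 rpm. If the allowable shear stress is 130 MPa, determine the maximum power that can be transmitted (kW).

J = πd⁴/32 = π(0.0277)⁴/32 = 5.780×10^-8 m⁴.
T_max = τ_allow·J/r = 1.30×10^8 × 5.780×10^-8 / 0.0138 = 542.5 N·m.
ω = 2π·1500/60 = 157.1 rad/s, so P_max = T_max·ω = 8.522×10^4 W.

85.2 kW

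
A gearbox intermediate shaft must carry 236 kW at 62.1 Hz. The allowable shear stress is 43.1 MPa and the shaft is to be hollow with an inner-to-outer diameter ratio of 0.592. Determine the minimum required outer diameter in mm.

43.4 mm

ω = 2π·62.1 = 390.2 rad/s, so T = P/ω = 236×10³ / 390.2 = 604.8 N·m.
For a hollow shaft with d_i/d_o = 0.592: τ_max = 16T/(π d_o³ (1−k⁴)), so d_o = [16T/(π τ_allow (1−k⁴))]^(1/3) = [16·604.8/(π·4.31×10^7·0.8772)]^(1/3) = 0.04335 m.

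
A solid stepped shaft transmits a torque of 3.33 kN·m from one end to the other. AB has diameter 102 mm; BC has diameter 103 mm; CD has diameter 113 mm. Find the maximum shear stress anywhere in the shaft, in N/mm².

Under the same torque, τ_max = 16T/(πd³) is largest where d is smallest — segment AB (d = 102 mm).
τ_max = 16·3330/(π·(0.102)³) = 1.598×10^7 Pa.

16.0 N/mm²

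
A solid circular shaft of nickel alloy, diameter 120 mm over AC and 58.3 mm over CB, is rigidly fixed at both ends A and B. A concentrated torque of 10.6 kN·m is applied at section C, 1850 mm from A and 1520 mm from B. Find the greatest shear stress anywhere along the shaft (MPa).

Compatibility: T_A·a/J_AC = T_B·b/J_CB with T_A + T_B = T₀.
J_AC = 2.04×10^-5 m⁴, J_CB = 1.13×10^-6 m⁴, so T_A = T₀·(J_AC/a)/((J_AC/a)+(J_CB/b)) = 9927 N·m, T_B = 673.1 N·m.
τ in each portion: τ_AC = 2.93×10^7 Pa, τ_CB = 1.73×10^7 Pa; maximum is in AC.
τ_max = T_AC·r/J = 9927·0.0600/2.04×10^-5 = 2.926×10^7 Pa.

29.3 MPa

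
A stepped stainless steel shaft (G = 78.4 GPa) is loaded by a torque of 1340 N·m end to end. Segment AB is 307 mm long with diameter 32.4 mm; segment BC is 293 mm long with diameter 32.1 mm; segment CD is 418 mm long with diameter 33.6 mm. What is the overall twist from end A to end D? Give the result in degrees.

8.80°

J_AB = π(0.0324)⁴/32 = 1.08×10^-7 m⁴; J_BC = π(0.0321)⁴/32 = 1.04×10^-7 m⁴; J_CD = π(0.0336)⁴/32 = 1.25×10^-7 m⁴.
θ = (T/G)·Σ L_i/J_i = (1340/78.4×10⁹)·(0.307/1.08×10^-7 + 0.293/1.04×10^-7 + 0.418/1.25×10^-7) = 0.1536 rad.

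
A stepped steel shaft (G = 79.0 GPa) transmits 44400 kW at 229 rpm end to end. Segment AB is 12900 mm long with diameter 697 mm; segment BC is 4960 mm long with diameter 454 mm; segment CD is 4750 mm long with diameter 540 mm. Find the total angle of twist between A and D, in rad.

0.0543 rad

ω = 2π·229/60 = 23.98 rad/s, so T = P/ω = 44400×10³ / 23.98 = 1.851e6 N·m.
J_AB = π(0.697)⁴/32 = 0.0232 m⁴; J_BC = π(0.454)⁴/32 = 4.17×10^-3 m⁴; J_CD = π(0.540)⁴/32 = 8.35×10^-3 m⁴.
θ = (T/G)·Σ L_i/J_i = (1.851e6/79.0×10⁹)·(12.9/0.0232 + 4.96/4.17×10^-3 + 4.75/8.35×10^-3) = 0.05425 rad.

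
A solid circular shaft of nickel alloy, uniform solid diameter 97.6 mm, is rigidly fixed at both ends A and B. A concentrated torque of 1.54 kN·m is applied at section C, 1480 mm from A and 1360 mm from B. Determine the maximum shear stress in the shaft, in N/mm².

With uniform GJ and both ends fixed, compatibility θ_AC = θ_CB gives T_A·a = T_B·b, together with T_A + T_B = T₀.
T_A = T₀·b/(a+b) = 1540·1360/2840 = 737.5 N·m; T_B = 802.5 N·m.
τ in each portion: τ_AC = 4.04×10^6 Pa, τ_CB = 4.40×10^6 Pa; maximum is in CB.
τ_max = T_CB·r/J = 802.5·0.0488/8.91×10^-6 = 4.396×10^6 Pa.

4.40 N/mm²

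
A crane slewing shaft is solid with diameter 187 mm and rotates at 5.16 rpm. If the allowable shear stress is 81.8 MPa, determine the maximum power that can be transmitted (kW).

J = πd⁴/32 = π(0.187)⁴/32 = 1.201×10^-4 m⁴.
T_max = τ_allow·J/r = 8.18×10^7 × 1.201×10^-4 / 0.0935 = 105000 N·m.
ω = 2π·5.16/60 = 0.5404 rad/s, so P_max = T_max·ω = 5.675×10^4 W.

56.8 kW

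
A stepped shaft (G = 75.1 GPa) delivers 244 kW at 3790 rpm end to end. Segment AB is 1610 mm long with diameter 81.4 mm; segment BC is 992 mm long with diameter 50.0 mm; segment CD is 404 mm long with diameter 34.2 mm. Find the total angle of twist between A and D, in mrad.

40.9 mrad

ω = 2π·3790/60 = 396.9 rad/s, so T = P/ω = 244×10³ / 396.9 = 614.8 N·m.
J_AB = π(0.0814)⁴/32 = 4.31×10^-6 m⁴; J_BC = π(0.0500)⁴/32 = 6.14×10^-7 m⁴; J_CD = π(0.0342)⁴/32 = 1.34×10^-7 m⁴.
θ = (T/G)·Σ L_i/J_i = (614.8/75.1×10⁹)·(1.61/4.31×10^-6 + 0.992/6.14×10^-7 + 0.404/1.34×10^-7) = 0.04092 rad.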